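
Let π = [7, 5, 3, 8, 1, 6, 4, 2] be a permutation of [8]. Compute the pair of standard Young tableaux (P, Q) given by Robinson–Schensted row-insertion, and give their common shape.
P = [1, 2] / [3, 4] / [5, 6] / [7, 8];  Q = [1, 4] / [2, 6] / [3, 7] / [5, 8];  common shape = (2, 2, 2, 2)

Row-insert the values π_1, π_2, … into P one at a time, bumping the leftmost entry strictly greater than the inserted value down to the next row. The recording tableau Q records, in position (i, j), the step at which that cell was added to P.
  Insert 7 (step 1): P = [7];  Q = [1]
  Insert 5 (step 2): P = [5] / [7];  Q = [1] / [2]
  Insert 3 (step 3): P = [3] / [5] / [7];  Q = [1] / [2] / [3]
  Insert 8 (step 4): P = [3, 8] / [5] / [7];  Q = [1, 4] / [2] / [3]
  Insert 1 (step 5): P = [1, 8] / [3] / [5] / [7];  Q = [1, 4] / [2] / [3] / [5]
  Insert 6 (step 6): P = [1, 6] / [3, 8] / [5] / [7];  Q = [1, 4] / [2, 6] / [3] / [5]
  Insert 4 (step 7): P = [1, 4] / [3, 6] / [5, 8] / [7];  Q = [1, 4] / [2, 6] / [3, 7] / [5]
  Insert 2 (step 8): P = [1, 2] / [3, 4] / [5, 6] / [7, 8];  Q = [1, 4] / [2, 6] / [3, 7] / [5, 8]
Final shape: (2, 2, 2, 2).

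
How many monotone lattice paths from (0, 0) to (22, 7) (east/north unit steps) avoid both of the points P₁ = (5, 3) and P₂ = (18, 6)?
Number of paths = 709440

Inclusion–exclusion. Total paths: C(29, 22) = 1560780. Through P₁: C(8, 5)·C(21, 17) = 335160. Through P₂: C(24, 18)·C(5, 4) = 672980. Since P₁ is strictly southwest of P₂, a monotone path through both must visit P₁ then P₂; paths through both = C(8, 5)·C(16, 13)·C(5, 4) = 156800. Avoid both = 1560780 − 335160 − 672980 + 156800 = 709440.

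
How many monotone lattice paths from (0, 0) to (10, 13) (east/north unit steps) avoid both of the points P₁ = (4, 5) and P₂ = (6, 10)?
Number of paths = 578018

Inclusion–exclusion. Total paths: C(23, 10) = 1144066. Through P₁: C(9, 4)·C(14, 6) = 378378. Through P₂: C(16, 6)·C(7, 4) = 280280. Since P₁ is strictly southwest of P₂, a monotone path through both must visit P₁ then P₂; paths through both = C(9, 4)·C(7, 2)·C(7, 4) = 92610. Avoid both = 1144066 − 378378 − 280280 + 92610 = 578018.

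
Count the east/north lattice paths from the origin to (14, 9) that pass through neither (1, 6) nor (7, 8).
Number of paths = 763358

Inclusion–exclusion. Total paths: C(23, 14) = 817190. Through P₁: C(7, 1)·C(16, 13) = 3920. Through P₂: C(15, 7)·C(8, 7) = 51480. Since P₁ is strictly southwest of P₂, a monotone path through both must visit P₁ then P₂; paths through both = C(7, 1)·C(8, 6)·C(8, 7) = 1568. Avoid both = 817190 − 3920 − 51480 + 1568 = 763358.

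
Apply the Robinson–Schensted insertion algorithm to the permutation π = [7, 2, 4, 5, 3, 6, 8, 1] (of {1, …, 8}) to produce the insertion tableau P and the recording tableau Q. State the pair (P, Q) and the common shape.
P = [1, 3, 5, 6, 8] / [2] / [4] / [7];  Q = [1, 3, 4, 6, 7] / [2] / [5] / [8];  common shape = (5, 1, 1, 1)

Row-insert the values π_1, π_2, … into P one at a time, bumping the leftmost entry strictly greater than the inserted value down to the next row. The recording tableau Q records, in position (i, j), the step at which that cell was added to P.
  Insert 7 (step 1): P = [7];  Q = [1]
  Insert 2 (step 2): P = [2] / [7];  Q = [1] / [2]
  Insert 4 (step 3): P = [2, 4] / [7];  Q = [1, 3] / [2]
  Insert 5 (step 4): P = [2, 4, 5] / [7];  Q = [1, 3, 4] / [2]
  Insert 3 (step 5): P = [2, 3, 5] / [4] / [7];  Q = [1, 3, 4] / [2] / [5]
  Insert 6 (step 6): P = [2, 3, 5, 6] / [4] / [7];  Q = [1, 3, 4, 6] / [2] / [5]
  Insert 8 (step 7): P = [2, 3, 5, 6, 8] / [4] / [7];  Q = [1, 3, 4, 6, 7] / [2] / [5]
  Insert 1 (step 8): P = [1, 3, 5, 6, 8] / [2] / [4] / [7];  Q = [1, 3, 4, 6, 7] / [2] / [5] / [8]
Final shape: (5, 1, 1, 1).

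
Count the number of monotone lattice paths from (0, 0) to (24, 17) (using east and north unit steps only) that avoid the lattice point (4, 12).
Number of paths = 151487783850

Total paths from (0, 0) to (24, 17): C(41, 24) = 151584480450. Paths through (4, 12): (paths (0, 0) → (4, 12)) × (paths (4, 12) → (24, 17)) = C(16, 4) · C(25, 20) = 1820 · 53130 = 96696600. Avoidance count = 151584480450 − 96696600 = 151487783850.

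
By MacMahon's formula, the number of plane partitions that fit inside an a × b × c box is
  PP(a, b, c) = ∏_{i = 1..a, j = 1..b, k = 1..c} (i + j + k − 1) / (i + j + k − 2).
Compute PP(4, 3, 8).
PP(4, 3, 8) = 4723719

Evaluate the triple product over i = 1..4, j = 1..3, k = 1..8. The factors are (2/1) · (3/2) · (4/3) · (5/4) · (6/5) · (7/6) · (8/7) · (9/8) · … (96 factors total). The numerators and denominators telescope so the product is an integer; carrying out the multiplication exactly gives PP(4, 3, 8) = 4723719.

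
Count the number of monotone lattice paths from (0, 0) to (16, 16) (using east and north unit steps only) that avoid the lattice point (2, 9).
Number of paths = 594684990

Total paths from (0, 0) to (16, 16): C(32, 16) = 601080390. Paths through (2, 9): (paths (0, 0) → (2, 9)) × (paths (2, 9) → (16, 16)) = C(11, 2) · C(21, 14) = 55 · 116280 = 6395400. Avoidance count = 601080390 − 6395400 = 594684990.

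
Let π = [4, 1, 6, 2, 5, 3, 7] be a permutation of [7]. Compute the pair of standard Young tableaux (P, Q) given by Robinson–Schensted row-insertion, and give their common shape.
P = [1, 2, 3, 7] / [4, 5] / [6];  Q = [1, 3, 5, 7] / [2, 4] / [6];  common shape = (4, 2, 1)

Row-insert the values π_1, π_2, … into P one at a time, bumping the leftmost entry strictly greater than the inserted value down to the next row. The recording tableau Q records, in position (i, j), the step at which that cell was added to P.
  Insert 4 (step 1): P = [4];  Q = [1]
  Insert 1 (step 2): P = [1] / [4];  Q = [1] / [2]
  Insert 6 (step 3): P = [1, 6] / [4];  Q = [1, 3] / [2]
  Insert 2 (step 4): P = [1, 2] / [4, 6];  Q = [1, 3] / [2, 4]
  Insert 5 (step 5): P = [1, 2, 5] / [4, 6];  Q = [1, 3, 5] / [2, 4]
  Insert 3 (step 6): P = [1, 2, 3] / [4, 5] / [6];  Q = [1, 3, 5] / [2, 4] / [6]
  Insert 7 (step 7): P = [1, 2, 3, 7] / [4, 5] / [6];  Q = [1, 3, 5, 7] / [2, 4] / [6]
Final shape: (4, 2, 1).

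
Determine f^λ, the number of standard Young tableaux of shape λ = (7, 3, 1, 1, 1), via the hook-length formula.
# SYT of shape (7, 3, 1, 1, 1) = 7800

Hook-length formula: f^λ = n! / Π hook(c), product over all cells c of the Young diagram. For λ = (7, 3, 1, 1, 1), n = 13 boxes. Hook lengths by row (left-to-right, top-to-bottom): [11, 7, 6, 4, 3, 2, 1]; [6, 2, 1]; [3]; [2]; [1]. Product of hooks = 798336. So f^λ = 13! / 798336 = 6227020800 / 798336 = 7800.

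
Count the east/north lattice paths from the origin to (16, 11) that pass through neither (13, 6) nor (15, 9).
Number of paths = 8409951

Inclusion–exclusion. Total paths: C(27, 16) = 13037895. Through P₁: C(19, 13)·C(8, 3) = 1519392. Through P₂: C(24, 15)·C(3, 1) = 3922512. Since P₁ is strictly southwest of P₂, a monotone path through both must visit P₁ then P₂; paths through both = C(19, 13)·C(5, 2)·C(3, 1) = 813960. Avoid both = 13037895 − 1519392 − 3922512 + 813960 = 8409951.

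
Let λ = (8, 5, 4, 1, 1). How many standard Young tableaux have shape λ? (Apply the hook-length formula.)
# SYT of shape (8, 5, 4, 1, 1) = 19399380

Hook-length formula: f^λ = n! / Π hook(c), product over all cells c of the Young diagram. For λ = (8, 5, 4, 1, 1), n = 19 boxes. Hook lengths by row (left-to-right, top-to-bottom): [12, 9, 8, 7, 5, 3, 2, 1]; [8, 5, 4, 3, 1]; [6, 3, 2, 1]; [2]; [1]. Product of hooks = 6270566400. So f^λ = 19! / 6270566400 = 121645100408832000 / 6270566400 = 19399380.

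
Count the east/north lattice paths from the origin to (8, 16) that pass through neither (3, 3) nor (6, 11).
Number of paths = 373515

Inclusion–exclusion. Total paths: C(24, 8) = 735471. Through P₁: C(6, 3)·C(18, 5) = 171360. Through P₂: C(17, 6)·C(7, 2) = 259896. Since P₁ is strictly southwest of P₂, a monotone path through both must visit P₁ then P₂; paths through both = C(6, 3)·C(11, 3)·C(7, 2) = 69300. Avoid both = 735471 − 171360 − 259896 + 69300 = 373515.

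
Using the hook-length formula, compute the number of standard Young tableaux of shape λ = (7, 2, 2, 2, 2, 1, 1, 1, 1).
# SYT of shape (7, 2, 2, 2, 2, 1, 1, 1, 1) = 3879876

Hook-length formula: f^λ = n! / Π hook(c), product over all cells c of the Young diagram. For λ = (7, 2, 2, 2, 2, 1, 1, 1, 1), n = 19 boxes. Hook lengths by row (left-to-right, top-to-bottom): [15, 10, 5, 4, 3, 2, 1]; [9, 4]; [8, 3]; [7, 2]; [6, 1]; [4]; [3]; [2]; [1]. Product of hooks = 31352832000. So f^λ = 19! / 31352832000 = 121645100408832000 / 31352832000 = 3879876.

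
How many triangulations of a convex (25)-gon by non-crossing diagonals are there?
C_23 = 343059613650

These polygon triangulations are counted by the Catalan number C_n = (1/(n + 1)) · C(2n, n). For n = 23: C_23 = (1/24) · C(46, 23) = 8233430727600/24 = 343059613650.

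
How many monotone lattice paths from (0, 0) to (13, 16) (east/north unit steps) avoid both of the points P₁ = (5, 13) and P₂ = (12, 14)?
Number of paths = 37682727

Inclusion–exclusion. Total paths: C(29, 13) = 67863915. Through P₁: C(18, 5)·C(11, 8) = 1413720. Through P₂: C(26, 12)·C(3, 1) = 28973100. Since P₁ is strictly southwest of P₂, a monotone path through both must visit P₁ then P₂; paths through both = C(18, 5)·C(8, 7)·C(3, 1) = 205632. Avoid both = 67863915 − 1413720 − 28973100 + 205632 = 37682727.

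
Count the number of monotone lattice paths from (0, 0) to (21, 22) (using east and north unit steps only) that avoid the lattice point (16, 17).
Number of paths = 758015098140

Total paths from (0, 0) to (21, 22): C(43, 21) = 1052049481860. Paths through (16, 17): (paths (0, 0) → (16, 17)) × (paths (16, 17) → (21, 22)) = C(33, 16) · C(10, 5) = 1166803110 · 252 = 294034383720. Avoidance count = 1052049481860 − 294034383720 = 758015098140.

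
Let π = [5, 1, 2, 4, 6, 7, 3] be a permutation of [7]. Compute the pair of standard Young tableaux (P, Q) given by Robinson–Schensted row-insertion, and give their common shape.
P = [1, 2, 3, 6, 7] / [4] / [5];  Q = [1, 3, 4, 5, 6] / [2] / [7];  common shape = (5, 1, 1)

Row-insert the values π_1, π_2, … into P one at a time, bumping the leftmost entry strictly greater than the inserted value down to the next row. The recording tableau Q records, in position (i, j), the step at which that cell was added to P.
  Insert 5 (step 1): P = [5];  Q = [1]
  Insert 1 (step 2): P = [1] / [5];  Q = [1] / [2]
  Insert 2 (step 3): P = [1, 2] / [5];  Q = [1, 3] / [2]
  Insert 4 (step 4): P = [1, 2, 4] / [5];  Q = [1, 3, 4] / [2]
  Insert 6 (step 5): P = [1, 2, 4, 6] / [5];  Q = [1, 3, 4, 5] / [2]
  Insert 7 (step 6): P = [1, 2, 4, 6, 7] / [5];  Q = [1, 3, 4, 5, 6] / [2]
  Insert 3 (step 7): P = [1, 2, 3, 6, 7] / [4] / [5];  Q = [1, 3, 4, 5, 6] / [2] / [7]
Final shape: (5, 1, 1).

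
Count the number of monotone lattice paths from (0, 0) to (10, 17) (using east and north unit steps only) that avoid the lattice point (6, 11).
Number of paths = 5837325

Total paths from (0, 0) to (10, 17): C(27, 10) = 8436285. Paths through (6, 11): (paths (0, 0) → (6, 11)) × (paths (6, 11) → (10, 17)) = C(17, 6) · C(10, 4) = 12376 · 210 = 2598960. Avoidance count = 8436285 − 2598960 = 5837325.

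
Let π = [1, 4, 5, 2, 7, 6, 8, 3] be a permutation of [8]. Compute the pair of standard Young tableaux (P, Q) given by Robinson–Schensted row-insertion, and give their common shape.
P = [1, 2, 3, 6, 8] / [4, 5] / [7];  Q = [1, 2, 3, 5, 7] / [4, 6] / [8];  common shape = (5, 2, 1)

Row-insert the values π_1, π_2, … into P one at a time, bumping the leftmost entry strictly greater than the inserted value down to the next row. The recording tableau Q records, in position (i, j), the step at which that cell was added to P.
  Insert 1 (step 1): P = [1];  Q = [1]
  Insert 4 (step 2): P = [1, 4];  Q = [1, 2]
  Insert 5 (step 3): P = [1, 4, 5];  Q = [1, 2, 3]
  Insert 2 (step 4): P = [1, 2, 5] / [4];  Q = [1, 2, 3] / [4]
  Insert 7 (step 5): P = [1, 2, 5, 7] / [4];  Q = [1, 2, 3, 5] / [4]
  Insert 6 (step 6): P = [1, 2, 5, 6] / [4, 7];  Q = [1, 2, 3, 5] / [4, 6]
  Insert 8 (step 7): P = [1, 2, 5, 6, 8] / [4, 7];  Q = [1, 2, 3, 5, 7] / [4, 6]
  Insert 3 (step 8): P = [1, 2, 3, 6, 8] / [4, 5] / [7];  Q = [1, 2, 3, 5, 7] / [4, 6] / [8]
Final shape: (5, 2, 1).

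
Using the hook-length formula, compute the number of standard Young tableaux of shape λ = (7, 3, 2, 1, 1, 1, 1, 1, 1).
# SYT of shape (7, 3, 2, 1, 1, 1, 1, 1, 1) = 2144142

Hook-length formula: f^λ = n! / Π hook(c), product over all cells c of the Young diagram. For λ = (7, 3, 2, 1, 1, 1, 1, 1, 1), n = 18 boxes. Hook lengths by row (left-to-right, top-to-bottom): [15, 8, 6, 4, 3, 2, 1]; [10, 3, 1]; [8, 1]; [6]; [5]; [4]; [3]; [2]; [1]. Product of hooks = 2985984000. So f^λ = 18! / 2985984000 = 6402373705728000 / 2985984000 = 2144142.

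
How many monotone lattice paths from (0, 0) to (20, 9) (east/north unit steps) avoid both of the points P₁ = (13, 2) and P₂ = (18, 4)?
Number of paths = 9547335

Inclusion–exclusion. Total paths: C(29, 20) = 10015005. Through P₁: C(15, 13)·C(14, 7) = 360360. Through P₂: C(22, 18)·C(7, 2) = 153615. Since P₁ is strictly southwest of P₂, a monotone path through both must visit P₁ then P₂; paths through both = C(15, 13)·C(7, 5)·C(7, 2) = 46305. Avoid both = 10015005 − 360360 − 153615 + 46305 = 9547335.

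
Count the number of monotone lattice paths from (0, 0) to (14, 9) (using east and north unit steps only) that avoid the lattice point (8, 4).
Number of paths = 588500

Total paths from (0, 0) to (14, 9): C(23, 14) = 817190. Paths through (8, 4): (paths (0, 0) → (8, 4)) × (paths (8, 4) → (14, 9)) = C(12, 8) · C(11, 6) = 495 · 462 = 228690. Avoidance count = 817190 − 228690 = 588500.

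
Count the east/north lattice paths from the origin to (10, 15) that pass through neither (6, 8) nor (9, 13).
Number of paths = 1290014

Inclusion–exclusion. Total paths: C(25, 10) = 3268760. Through P₁: C(14, 6)·C(11, 4) = 990990. Through P₂: C(22, 9)·C(3, 1) = 1492260. Since P₁ is strictly southwest of P₂, a monotone path through both must visit P₁ then P₂; paths through both = C(14, 6)·C(8, 3)·C(3, 1) = 504504. Avoid both = 3268760 − 990990 − 1492260 + 504504 = 1290014.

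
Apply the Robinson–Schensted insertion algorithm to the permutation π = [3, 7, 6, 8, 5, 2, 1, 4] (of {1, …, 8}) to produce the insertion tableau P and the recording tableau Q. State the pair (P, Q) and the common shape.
P = [1, 4, 8] / [2, 5] / [3] / [6] / [7];  Q = [1, 2, 4] / [3, 8] / [5] / [6] / [7];  common shape = (3, 2, 1, 1, 1)

Row-insert the values π_1, π_2, … into P one at a time, bumping the leftmost entry strictly greater than the inserted value down to the next row. The recording tableau Q records, in position (i, j), the step at which that cell was added to P.
  Insert 3 (step 1): P = [3];  Q = [1]
  Insert 7 (step 2): P = [3, 7];  Q = [1, 2]
  Insert 6 (step 3): P = [3, 6] / [7];  Q = [1, 2] / [3]
  Insert 8 (step 4): P = [3, 6, 8] / [7];  Q = [1, 2, 4] / [3]
  Insert 5 (step 5): P = [3, 5, 8] / [6] / [7];  Q = [1, 2, 4] / [3] / [5]
  Insert 2 (step 6): P = [2, 5, 8] / [3] / [6] / [7];  Q = [1, 2, 4] / [3] / [5] / [6]
  Insert 1 (step 7): P = [1, 5, 8] / [2] / [3] / [6] / [7];  Q = [1, 2, 4] / [3] / [5] / [6] / [7]
  Insert 4 (step 8): P = [1, 4, 8] / [2, 5] / [3] / [6] / [7];  Q = [1, 2, 4] / [3, 8] / [5] / [6] / [7]
Final shape: (3, 2, 1, 1, 1).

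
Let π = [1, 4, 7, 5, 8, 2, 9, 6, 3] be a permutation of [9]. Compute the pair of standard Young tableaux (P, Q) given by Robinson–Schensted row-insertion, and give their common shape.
P = [1, 2, 3, 6, 9] / [4, 5] / [7, 8];  Q = [1, 2, 3, 5, 7] / [4, 8] / [6, 9];  common shape = (5, 2, 2)

Row-insert the values π_1, π_2, … into P one at a time, bumping the leftmost entry strictly greater than the inserted value down to the next row. The recording tableau Q records, in position (i, j), the step at which that cell was added to P.
  Insert 1 (step 1): P = [1];  Q = [1]
  Insert 4 (step 2): P = [1, 4];  Q = [1, 2]
  Insert 7 (step 3): P = [1, 4, 7];  Q = [1, 2, 3]
  Insert 5 (step 4): P = [1, 4, 5] / [7];  Q = [1, 2, 3] / [4]
  Insert 8 (step 5): P = [1, 4, 5, 8] / [7];  Q = [1, 2, 3, 5] / [4]
  Insert 2 (step 6): P = [1, 2, 5, 8] / [4] / [7];  Q = [1, 2, 3, 5] / [4] / [6]
  Insert 9 (step 7): P = [1, 2, 5, 8, 9] / [4] / [7];  Q = [1, 2, 3, 5, 7] / [4] / [6]
  Insert 6 (step 8): P = [1, 2, 5, 6, 9] / [4, 8] / [7];  Q = [1, 2, 3, 5, 7] / [4, 8] / [6]
  Insert 3 (step 9): P = [1, 2, 3, 6, 9] / [4, 5] / [7, 8];  Q = [1, 2, 3, 5, 7] / [4, 8] / [6, 9]
Final shape: (5, 2, 2).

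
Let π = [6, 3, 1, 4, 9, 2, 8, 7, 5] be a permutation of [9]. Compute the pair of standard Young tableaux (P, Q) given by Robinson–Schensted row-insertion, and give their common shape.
P = [1, 2, 5] / [3, 4, 7] / [6, 8] / [9];  Q = [1, 4, 5] / [2, 6, 7] / [3, 8] / [9];  common shape = (3, 3, 2, 1)

Row-insert the values π_1, π_2, … into P one at a time, bumping the leftmost entry strictly greater than the inserted value down to the next row. The recording tableau Q records, in position (i, j), the step at which that cell was added to P.
  Insert 6 (step 1): P = [6];  Q = [1]
  Insert 3 (step 2): P = [3] / [6];  Q = [1] / [2]
  Insert 1 (step 3): P = [1] / [3] / [6];  Q = [1] / [2] / [3]
  Insert 4 (step 4): P = [1, 4] / [3] / [6];  Q = [1, 4] / [2] / [3]
  Insert 9 (step 5): P = [1, 4, 9] / [3] / [6];  Q = [1, 4, 5] / [2] / [3]
  Insert 2 (step 6): P = [1, 2, 9] / [3, 4] / [6];  Q = [1, 4, 5] / [2, 6] / [3]
  Insert 8 (step 7): P = [1, 2, 8] / [3, 4, 9] / [6];  Q = [1, 4, 5] / [2, 6, 7] / [3]
  Insert 7 (step 8): P = [1, 2, 7] / [3, 4, 8] / [6, 9];  Q = [1, 4, 5] / [2, 6, 7] / [3, 8]
  Insert 5 (step 9): P = [1, 2, 5] / [3, 4, 7] / [6, 8] / [9];  Q = [1, 4, 5] / [2, 6, 7] / [3, 8] / [9]
Final shape: (3, 3, 2, 1).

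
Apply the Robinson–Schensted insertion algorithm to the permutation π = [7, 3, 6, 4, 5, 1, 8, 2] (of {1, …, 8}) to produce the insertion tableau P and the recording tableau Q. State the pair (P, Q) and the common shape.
P = [1, 2, 5, 8] / [3, 4] / [6] / [7];  Q = [1, 3, 5, 7] / [2, 8] / [4] / [6];  common shape = (4, 2, 1, 1)

Row-insert the values π_1, π_2, … into P one at a time, bumping the leftmost entry strictly greater than the inserted value down to the next row. The recording tableau Q records, in position (i, j), the step at which that cell was added to P.
  Insert 7 (step 1): P = [7];  Q = [1]
  Insert 3 (step 2): P = [3] / [7];  Q = [1] / [2]
  Insert 6 (step 3): P = [3, 6] / [7];  Q = [1, 3] / [2]
  Insert 4 (step 4): P = [3, 4] / [6] / [7];  Q = [1, 3] / [2] / [4]
  Insert 5 (step 5): P = [3, 4, 5] / [6] / [7];  Q = [1, 3, 5] / [2] / [4]
  Insert 1 (step 6): P = [1, 4, 5] / [3] / [6] / [7];  Q = [1, 3, 5] / [2] / [4] / [6]
  Insert 8 (step 7): P = [1, 4, 5, 8] / [3] / [6] / [7];  Q = [1, 3, 5, 7] / [2] / [4] / [6]
  Insert 2 (step 8): P = [1, 2, 5, 8] / [3, 4] / [6] / [7];  Q = [1, 3, 5, 7] / [2, 8] / [4] / [6]
Final shape: (4, 2, 1, 1).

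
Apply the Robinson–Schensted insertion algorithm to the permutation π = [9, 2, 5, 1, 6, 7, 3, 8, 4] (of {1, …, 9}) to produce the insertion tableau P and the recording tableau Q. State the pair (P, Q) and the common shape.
P = [1, 3, 4, 7, 8] / [2, 5, 6] / [9];  Q = [1, 3, 5, 6, 8] / [2, 7, 9] / [4];  common shape = (5, 3, 1)

Row-insert the values π_1, π_2, … into P one at a time, bumping the leftmost entry strictly greater than the inserted value down to the next row. The recording tableau Q records, in position (i, j), the step at which that cell was added to P.
  Insert 9 (step 1): P = [9];  Q = [1]
  Insert 2 (step 2): P = [2] / [9];  Q = [1] / [2]
  Insert 5 (step 3): P = [2, 5] / [9];  Q = [1, 3] / [2]
  Insert 1 (step 4): P = [1, 5] / [2] / [9];  Q = [1, 3] / [2] / [4]
  Insert 6 (step 5): P = [1, 5, 6] / [2] / [9];  Q = [1, 3, 5] / [2] / [4]
  Insert 7 (step 6): P = [1, 5, 6, 7] / [2] / [9];  Q = [1, 3, 5, 6] / [2] / [4]
  Insert 3 (step 7): P = [1, 3, 6, 7] / [2, 5] / [9];  Q = [1, 3, 5, 6] / [2, 7] / [4]
  Insert 8 (step 8): P = [1, 3, 6, 7, 8] / [2, 5] / [9];  Q = [1, 3, 5, 6, 8] / [2, 7] / [4]
  Insert 4 (step 9): P = [1, 3, 4, 7, 8] / [2, 5, 6] / [9];  Q = [1, 3, 5, 6, 8] / [2, 7, 9] / [4]
Final shape: (5, 3, 1).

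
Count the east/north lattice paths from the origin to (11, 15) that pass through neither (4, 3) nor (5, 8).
Number of paths = 4114448

Inclusion–exclusion. Total paths: C(26, 11) = 7726160. Through P₁: C(7, 4)·C(19, 7) = 1763580. Through P₂: C(13, 5)·C(13, 6) = 2208492. Since P₁ is strictly southwest of P₂, a monotone path through both must visit P₁ then P₂; paths through both = C(7, 4)·C(6, 1)·C(13, 6) = 360360. Avoid both = 7726160 − 1763580 − 2208492 + 360360 = 4114448.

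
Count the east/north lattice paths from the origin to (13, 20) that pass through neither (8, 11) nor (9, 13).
Number of paths = 332528856

Inclusion–exclusion. Total paths: C(33, 13) = 573166440. Through P₁: C(19, 8)·C(14, 5) = 151315164. Through P₂: C(22, 9)·C(11, 4) = 164148600. Since P₁ is strictly southwest of P₂, a monotone path through both must visit P₁ then P₂; paths through both = C(19, 8)·C(3, 1)·C(11, 4) = 74826180. Avoid both = 573166440 − 151315164 − 164148600 + 74826180 = 332528856.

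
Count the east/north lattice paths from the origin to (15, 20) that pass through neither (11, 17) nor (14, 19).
Number of paths = 1288212060

Inclusion–exclusion. Total paths: C(35, 15) = 3247943160. Through P₁: C(28, 11)·C(7, 4) = 751596300. Through P₂: C(33, 14)·C(2, 1) = 1637618400. Since P₁ is strictly southwest of P₂, a monotone path through both must visit P₁ then P₂; paths through both = C(28, 11)·C(5, 3)·C(2, 1) = 429483600. Avoid both = 3247943160 − 751596300 − 1637618400 + 429483600 = 1288212060.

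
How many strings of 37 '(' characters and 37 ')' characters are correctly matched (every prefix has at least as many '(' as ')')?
C_37 = 45950804324621742364

These balanced parentheses are counted by the Catalan number C_n = (1/(n + 1)) · C(2n, n). For n = 37: C_37 = (1/38) · C(74, 37) = 1746130564335626209832/38 = 45950804324621742364.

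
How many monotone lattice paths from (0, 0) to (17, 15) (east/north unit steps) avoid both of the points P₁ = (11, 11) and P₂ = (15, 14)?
Number of paths = 258976080

Inclusion–exclusion. Total paths: C(32, 17) = 565722720. Through P₁: C(22, 11)·C(10, 6) = 148140720. Through P₂: C(29, 15)·C(3, 2) = 232676280. Since P₁ is strictly southwest of P₂, a monotone path through both must visit P₁ then P₂; paths through both = C(22, 11)·C(7, 4)·C(3, 2) = 74070360. Avoid both = 565722720 − 148140720 − 232676280 + 74070360 = 258976080.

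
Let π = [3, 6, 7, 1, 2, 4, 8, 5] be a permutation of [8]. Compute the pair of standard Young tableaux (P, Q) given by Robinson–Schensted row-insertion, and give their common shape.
P = [1, 2, 4, 5] / [3, 6, 7, 8];  Q = [1, 2, 3, 7] / [4, 5, 6, 8];  common shape = (4, 4)

Row-insert the values π_1, π_2, … into P one at a time, bumping the leftmost entry strictly greater than the inserted value down to the next row. The recording tableau Q records, in position (i, j), the step at which that cell was added to P.
  Insert 3 (step 1): P = [3];  Q = [1]
  Insert 6 (step 2): P = [3, 6];  Q = [1, 2]
  Insert 7 (step 3): P = [3, 6, 7];  Q = [1, 2, 3]
  Insert 1 (step 4): P = [1, 6, 7] / [3];  Q = [1, 2, 3] / [4]
  Insert 2 (step 5): P = [1, 2, 7] / [3, 6];  Q = [1, 2, 3] / [4, 5]
  Insert 4 (step 6): P = [1, 2, 4] / [3, 6, 7];  Q = [1, 2, 3] / [4, 5, 6]
  Insert 8 (step 7): P = [1, 2, 4, 8] / [3, 6, 7];  Q = [1, 2, 3, 7] / [4, 5, 6]
  Insert 5 (step 8): P = [1, 2, 4, 5] / [3, 6, 7, 8];  Q = [1, 2, 3, 7] / [4, 5, 6, 8]
Final shape: (4, 4).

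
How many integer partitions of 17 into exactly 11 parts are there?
p(17, 11 parts) = 11

Partitions of n into exactly k parts are in bijection with partitions of n − k into at most k parts (subtract 1 from each part). So p(17, exactly 11) = p(6, parts ≤ 11). Computing via the recurrence p(m, j) = p(m, j−1) + p(m−j, j) gives 11.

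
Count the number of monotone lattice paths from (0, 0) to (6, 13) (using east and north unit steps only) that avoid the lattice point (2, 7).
Number of paths = 19572

Total paths from (0, 0) to (6, 13): C(19, 6) = 27132. Paths through (2, 7): (paths (0, 0) → (2, 7)) × (paths (2, 7) → (6, 13)) = C(9, 2) · C(10, 4) = 36 · 210 = 7560. Avoidance count = 27132 − 7560 = 19572.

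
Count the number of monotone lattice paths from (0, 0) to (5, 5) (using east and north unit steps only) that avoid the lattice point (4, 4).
Number of paths = 112

Total paths from (0, 0) to (5, 5): C(10, 5) = 252. Paths through (4, 4): (paths (0, 0) → (4, 4)) × (paths (4, 4) → (5, 5)) = C(8, 4) · C(2, 1) = 70 · 2 = 140. Avoidance count = 252 − 140 = 112.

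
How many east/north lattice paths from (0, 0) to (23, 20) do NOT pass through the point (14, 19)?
Number of paths = 952378826220

Total paths from (0, 0) to (23, 20): C(43, 23) = 960566918220. Paths through (14, 19): (paths (0, 0) → (14, 19)) × (paths (14, 19) → (23, 20)) = C(33, 14) · C(10, 9) = 818809200 · 10 = 8188092000. Avoidance count = 960566918220 − 8188092000 = 952378826220.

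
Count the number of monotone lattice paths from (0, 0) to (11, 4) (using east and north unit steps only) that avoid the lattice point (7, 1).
Number of paths = 1085

Total paths from (0, 0) to (11, 4): C(15, 11) = 1365. Paths through (7, 1): (paths (0, 0) → (7, 1)) × (paths (7, 1) → (11, 4)) = C(8, 7) · C(7, 4) = 8 · 35 = 280. Avoidance count = 1365 − 280 = 1085.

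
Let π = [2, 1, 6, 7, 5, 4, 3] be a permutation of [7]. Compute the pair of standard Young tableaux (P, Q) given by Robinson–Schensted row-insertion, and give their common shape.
P = [1, 3, 7] / [2, 4] / [5] / [6];  Q = [1, 3, 4] / [2, 5] / [6] / [7];  common shape = (3, 2, 1, 1)

Row-insert the values π_1, π_2, … into P one at a time, bumping the leftmost entry strictly greater than the inserted value down to the next row. The recording tableau Q records, in position (i, j), the step at which that cell was added to P.
  Insert 2 (step 1): P = [2];  Q = [1]
  Insert 1 (step 2): P = [1] / [2];  Q = [1] / [2]
  Insert 6 (step 3): P = [1, 6] / [2];  Q = [1, 3] / [2]
  Insert 7 (step 4): P = [1, 6, 7] / [2];  Q = [1, 3, 4] / [2]
  Insert 5 (step 5): P = [1, 5, 7] / [2, 6];  Q = [1, 3, 4] / [2, 5]
  Insert 4 (step 6): P = [1, 4, 7] / [2, 5] / [6];  Q = [1, 3, 4] / [2, 5] / [6]
  Insert 3 (step 7): P = [1, 3, 7] / [2, 4] / [5] / [6];  Q = [1, 3, 4] / [2, 5] / [6] / [7]
Final shape: (3, 2, 1, 1).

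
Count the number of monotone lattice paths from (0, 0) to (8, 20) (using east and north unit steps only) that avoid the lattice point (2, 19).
Number of paths = 3106635

Total paths from (0, 0) to (8, 20): C(28, 8) = 3108105. Paths through (2, 19): (paths (0, 0) → (2, 19)) × (paths (2, 19) → (8, 20)) = C(21, 2) · C(7, 6) = 210 · 7 = 1470. Avoidance count = 3108105 − 1470 = 3106635.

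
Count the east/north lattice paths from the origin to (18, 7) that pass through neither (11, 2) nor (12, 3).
Number of paths = 356134

Inclusion–exclusion. Total paths: C(25, 18) = 480700. Through P₁: C(13, 11)·C(12, 7) = 61776. Through P₂: C(15, 12)·C(10, 6) = 95550. Since P₁ is strictly southwest of P₂, a monotone path through both must visit P₁ then P₂; paths through both = C(13, 11)·C(2, 1)·C(10, 6) = 32760. Avoid both = 480700 − 61776 − 95550 + 32760 = 356134.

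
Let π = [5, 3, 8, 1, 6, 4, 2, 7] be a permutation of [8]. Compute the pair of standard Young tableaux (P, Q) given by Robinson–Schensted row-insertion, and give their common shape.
P = [1, 2, 7] / [3, 4] / [5, 6] / [8];  Q = [1, 3, 8] / [2, 5] / [4, 6] / [7];  common shape = (3, 2, 2, 1)

Row-insert the values π_1, π_2, … into P one at a time, bumping the leftmost entry strictly greater than the inserted value down to the next row. The recording tableau Q records, in position (i, j), the step at which that cell was added to P.
  Insert 5 (step 1): P = [5];  Q = [1]
  Insert 3 (step 2): P = [3] / [5];  Q = [1] / [2]
  Insert 8 (step 3): P = [3, 8] / [5];  Q = [1, 3] / [2]
  Insert 1 (step 4): P = [1, 8] / [3] / [5];  Q = [1, 3] / [2] / [4]
  Insert 6 (step 5): P = [1, 6] / [3, 8] / [5];  Q = [1, 3] / [2, 5] / [4]
  Insert 4 (step 6): P = [1, 4] / [3, 6] / [5, 8];  Q = [1, 3] / [2, 5] / [4, 6]
  Insert 2 (step 7): P = [1, 2] / [3, 4] / [5, 6] / [8];  Q = [1, 3] / [2, 5] / [4, 6] / [7]
  Insert 7 (step 8): P = [1, 2, 7] / [3, 4] / [5, 6] / [8];  Q = [1, 3, 8] / [2, 5] / [4, 6] / [7]
Final shape: (3, 2, 2, 1).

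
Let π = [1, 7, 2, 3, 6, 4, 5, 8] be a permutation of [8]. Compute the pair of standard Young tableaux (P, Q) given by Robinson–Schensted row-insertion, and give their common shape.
P = [1, 2, 3, 4, 5, 8] / [6] / [7];  Q = [1, 2, 4, 5, 7, 8] / [3] / [6];  common shape = (6, 1, 1)

Row-insert the values π_1, π_2, … into P one at a time, bumping the leftmost entry strictly greater than the inserted value down to the next row. The recording tableau Q records, in position (i, j), the step at which that cell was added to P.
  Insert 1 (step 1): P = [1];  Q = [1]
  Insert 7 (step 2): P = [1, 7];  Q = [1, 2]
  Insert 2 (step 3): P = [1, 2] / [7];  Q = [1, 2] / [3]
  Insert 3 (step 4): P = [1, 2, 3] / [7];  Q = [1, 2, 4] / [3]
  Insert 6 (step 5): P = [1, 2, 3, 6] / [7];  Q = [1, 2, 4, 5] / [3]
  Insert 4 (step 6): P = [1, 2, 3, 4] / [6] / [7];  Q = [1, 2, 4, 5] / [3] / [6]
  Insert 5 (step 7): P = [1, 2, 3, 4, 5] / [6] / [7];  Q = [1, 2, 4, 5, 7] / [3] / [6]
  Insert 8 (step 8): P = [1, 2, 3, 4, 5, 8] / [6] / [7];  Q = [1, 2, 4, 5, 7, 8] / [3] / [6]
Final shape: (6, 1, 1).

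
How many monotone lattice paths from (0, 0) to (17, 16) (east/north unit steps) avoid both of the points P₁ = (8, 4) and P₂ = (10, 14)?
Number of paths = 951878664

Inclusion–exclusion. Total paths: C(33, 17) = 1166803110. Through P₁: C(12, 8)·C(21, 9) = 145495350. Through P₂: C(24, 10)·C(9, 7) = 70605216. Since P₁ is strictly southwest of P₂, a monotone path through both must visit P₁ then P₂; paths through both = C(12, 8)·C(12, 2)·C(9, 7) = 1176120. Avoid both = 1166803110 − 145495350 − 70605216 + 1176120 = 951878664.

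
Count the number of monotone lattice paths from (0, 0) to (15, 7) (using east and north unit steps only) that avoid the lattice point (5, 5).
Number of paths = 153912

Total paths from (0, 0) to (15, 7): C(22, 15) = 170544. Paths through (5, 5): (paths (0, 0) → (5, 5)) × (paths (5, 5) → (15, 7)) = C(10, 5) · C(12, 10) = 252 · 66 = 16632. Avoidance count = 170544 − 16632 = 153912.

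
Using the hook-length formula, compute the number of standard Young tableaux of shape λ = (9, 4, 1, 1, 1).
# SYT of shape (9, 4, 1, 1, 1) = 105600

Hook-length formula: f^λ = n! / Π hook(c), product over all cells c of the Young diagram. For λ = (9, 4, 1, 1, 1), n = 16 boxes. Hook lengths by row (left-to-right, top-to-bottom): [13, 9, 8, 7, 5, 4, 3, 2, 1]; [7, 3, 2, 1]; [3]; [2]; [1]. Product of hooks = 198132480. So f^λ = 16! / 198132480 = 20922789888000 / 198132480 = 105600.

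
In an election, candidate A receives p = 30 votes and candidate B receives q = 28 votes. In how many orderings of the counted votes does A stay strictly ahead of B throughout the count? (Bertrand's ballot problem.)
Strict-lead orderings = 1002242216651368

Total orderings of the 58 votes with 30 for A: C(58, 30) = 29065024282889672. By the Bertrand ballot formula (Cycle Lemma / reflection principle), the number of orderings in which A is strictly ahead of B throughout is (p − q)/(p + q) · C(p + q, p) = (30 − 28)/(30 + 28) · 29065024282889672 = 1002242216651368.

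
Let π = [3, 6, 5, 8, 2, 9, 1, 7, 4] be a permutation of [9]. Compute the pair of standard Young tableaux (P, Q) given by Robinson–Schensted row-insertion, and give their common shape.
P = [1, 4, 7, 9] / [2, 5] / [3, 8] / [6];  Q = [1, 2, 4, 6] / [3, 8] / [5, 9] / [7];  common shape = (4, 2, 2, 1)

Row-insert the values π_1, π_2, … into P one at a time, bumping the leftmost entry strictly greater than the inserted value down to the next row. The recording tableau Q records, in position (i, j), the step at which that cell was added to P.
  Insert 3 (step 1): P = [3];  Q = [1]
  Insert 6 (step 2): P = [3, 6];  Q = [1, 2]
  Insert 5 (step 3): P = [3, 5] / [6];  Q = [1, 2] / [3]
  Insert 8 (step 4): P = [3, 5, 8] / [6];  Q = [1, 2, 4] / [3]
  Insert 2 (step 5): P = [2, 5, 8] / [3] / [6];  Q = [1, 2, 4] / [3] / [5]
  Insert 9 (step 6): P = [2, 5, 8, 9] / [3] / [6];  Q = [1, 2, 4, 6] / [3] / [5]
  Insert 1 (step 7): P = [1, 5, 8, 9] / [2] / [3] / [6];  Q = [1, 2, 4, 6] / [3] / [5] / [7]
  Insert 7 (step 8): P = [1, 5, 7, 9] / [2, 8] / [3] / [6];  Q = [1, 2, 4, 6] / [3, 8] / [5] / [7]
  Insert 4 (step 9): P = [1, 4, 7, 9] / [2, 5] / [3, 8] / [6];  Q = [1, 2, 4, 6] / [3, 8] / [5, 9] / [7]
Final shape: (4, 2, 2, 1).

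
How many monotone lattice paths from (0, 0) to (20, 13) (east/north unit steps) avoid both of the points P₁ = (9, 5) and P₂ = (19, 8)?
Number of paths = 411966258

Inclusion–exclusion. Total paths: C(33, 20) = 573166440. Through P₁: C(14, 9)·C(19, 11) = 151315164. Through P₂: C(27, 19)·C(6, 1) = 13320450. Since P₁ is strictly southwest of P₂, a monotone path through both must visit P₁ then P₂; paths through both = C(14, 9)·C(13, 10)·C(6, 1) = 3435432. Avoid both = 573166440 − 151315164 − 13320450 + 3435432 = 411966258.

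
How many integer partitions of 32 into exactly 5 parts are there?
p(32, 5 parts) = 480

Partitions of n into exactly k parts are in bijection with partitions of n − k into at most k parts (subtract 1 from each part). So p(32, exactly 5) = p(27, parts ≤ 5). Computing via the recurrence p(m, j) = p(m, j−1) + p(m−j, j) gives 480.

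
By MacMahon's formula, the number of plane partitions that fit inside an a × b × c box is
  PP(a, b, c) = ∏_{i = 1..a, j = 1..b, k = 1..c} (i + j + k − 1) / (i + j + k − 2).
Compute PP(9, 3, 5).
PP(9, 3, 5) = 208416208

Evaluate the triple product over i = 1..9, j = 1..3, k = 1..5. The factors are (2/1) · (3/2) · (4/3) · (5/4) · (6/5) · (3/2) · (4/3) · (5/4) · … (135 factors total). The numerators and denominators telescope so the product is an integer; carrying out the multiplication exactly gives PP(9, 3, 5) = 208416208.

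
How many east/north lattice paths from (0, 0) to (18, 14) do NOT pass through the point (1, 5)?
Number of paths = 452688300

Total paths from (0, 0) to (18, 14): C(32, 18) = 471435600. Paths through (1, 5): (paths (0, 0) → (1, 5)) × (paths (1, 5) → (18, 14)) = C(6, 1) · C(26, 17) = 6 · 3124550 = 18747300. Avoidance count = 471435600 − 18747300 = 452688300.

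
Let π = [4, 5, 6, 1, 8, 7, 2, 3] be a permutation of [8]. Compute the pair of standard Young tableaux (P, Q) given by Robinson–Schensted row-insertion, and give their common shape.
P = [1, 2, 3, 7] / [4, 5, 6] / [8];  Q = [1, 2, 3, 5] / [4, 6, 8] / [7];  common shape = (4, 3, 1)

Row-insert the values π_1, π_2, … into P one at a time, bumping the leftmost entry strictly greater than the inserted value down to the next row. The recording tableau Q records, in position (i, j), the step at which that cell was added to P.
  Insert 4 (step 1): P = [4];  Q = [1]
  Insert 5 (step 2): P = [4, 5];  Q = [1, 2]
  Insert 6 (step 3): P = [4, 5, 6];  Q = [1, 2, 3]
  Insert 1 (step 4): P = [1, 5, 6] / [4];  Q = [1, 2, 3] / [4]
  Insert 8 (step 5): P = [1, 5, 6, 8] / [4];  Q = [1, 2, 3, 5] / [4]
  Insert 7 (step 6): P = [1, 5, 6, 7] / [4, 8];  Q = [1, 2, 3, 5] / [4, 6]
  Insert 2 (step 7): P = [1, 2, 6, 7] / [4, 5] / [8];  Q = [1, 2, 3, 5] / [4, 6] / [7]
  Insert 3 (step 8): P = [1, 2, 3, 7] / [4, 5, 6] / [8];  Q = [1, 2, 3, 5] / [4, 6, 8] / [7]
Final shape: (4, 3, 1).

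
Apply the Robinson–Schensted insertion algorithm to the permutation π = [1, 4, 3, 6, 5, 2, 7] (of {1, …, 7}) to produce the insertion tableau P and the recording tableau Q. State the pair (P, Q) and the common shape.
P = [1, 2, 5, 7] / [3, 6] / [4];  Q = [1, 2, 4, 7] / [3, 5] / [6];  common shape = (4, 2, 1)

Row-insert the values π_1, π_2, … into P one at a time, bumping the leftmost entry strictly greater than the inserted value down to the next row. The recording tableau Q records, in position (i, j), the step at which that cell was added to P.
  Insert 1 (step 1): P = [1];  Q = [1]
  Insert 4 (step 2): P = [1, 4];  Q = [1, 2]
  Insert 3 (step 3): P = [1, 3] / [4];  Q = [1, 2] / [3]
  Insert 6 (step 4): P = [1, 3, 6] / [4];  Q = [1, 2, 4] / [3]
  Insert 5 (step 5): P = [1, 3, 5] / [4, 6];  Q = [1, 2, 4] / [3, 5]
  Insert 2 (step 6): P = [1, 2, 5] / [3, 6] / [4];  Q = [1, 2, 4] / [3, 5] / [6]
  Insert 7 (step 7): P = [1, 2, 5, 7] / [3, 6] / [4];  Q = [1, 2, 4, 7] / [3, 5] / [6]
Final shape: (4, 2, 1).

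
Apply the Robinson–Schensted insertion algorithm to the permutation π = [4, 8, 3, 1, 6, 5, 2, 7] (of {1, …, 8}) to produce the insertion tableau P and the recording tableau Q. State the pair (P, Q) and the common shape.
P = [1, 2, 7] / [3, 5] / [4, 6] / [8];  Q = [1, 2, 8] / [3, 5] / [4, 6] / [7];  common shape = (3, 2, 2, 1)

Row-insert the values π_1, π_2, … into P one at a time, bumping the leftmost entry strictly greater than the inserted value down to the next row. The recording tableau Q records, in position (i, j), the step at which that cell was added to P.
  Insert 4 (step 1): P = [4];  Q = [1]
  Insert 8 (step 2): P = [4, 8];  Q = [1, 2]
  Insert 3 (step 3): P = [3, 8] / [4];  Q = [1, 2] / [3]
  Insert 1 (step 4): P = [1, 8] / [3] / [4];  Q = [1, 2] / [3] / [4]
  Insert 6 (step 5): P = [1, 6] / [3, 8] / [4];  Q = [1, 2] / [3, 5] / [4]
  Insert 5 (step 6): P = [1, 5] / [3, 6] / [4, 8];  Q = [1, 2] / [3, 5] / [4, 6]
  Insert 2 (step 7): P = [1, 2] / [3, 5] / [4, 6] / [8];  Q = [1, 2] / [3, 5] / [4, 6] / [7]
  Insert 7 (step 8): P = [1, 2, 7] / [3, 5] / [4, 6] / [8];  Q = [1, 2, 8] / [3, 5] / [4, 6] / [7]
Final shape: (3, 2, 2, 1).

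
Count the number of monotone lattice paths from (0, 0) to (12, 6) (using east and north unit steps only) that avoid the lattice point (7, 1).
Number of paths = 16548

Total paths from (0, 0) to (12, 6): C(18, 12) = 18564. Paths through (7, 1): (paths (0, 0) → (7, 1)) × (paths (7, 1) → (12, 6)) = C(8, 7) · C(10, 5) = 8 · 252 = 2016. Avoidance count = 18564 − 2016 = 16548.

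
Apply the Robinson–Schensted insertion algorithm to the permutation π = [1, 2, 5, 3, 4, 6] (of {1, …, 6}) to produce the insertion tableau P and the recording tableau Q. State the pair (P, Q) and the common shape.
P = [1, 2, 3, 4, 6] / [5];  Q = [1, 2, 3, 5, 6] / [4];  common shape = (5, 1)

Row-insert the values π_1, π_2, … into P one at a time, bumping the leftmost entry strictly greater than the inserted value down to the next row. The recording tableau Q records, in position (i, j), the step at which that cell was added to P.
  Insert 1 (step 1): P = [1];  Q = [1]
  Insert 2 (step 2): P = [1, 2];  Q = [1, 2]
  Insert 5 (step 3): P = [1, 2, 5];  Q = [1, 2, 3]
  Insert 3 (step 4): P = [1, 2, 3] / [5];  Q = [1, 2, 3] / [4]
  Insert 4 (step 5): P = [1, 2, 3, 4] / [5];  Q = [1, 2, 3, 5] / [4]
  Insert 6 (step 6): P = [1, 2, 3, 4, 6] / [5];  Q = [1, 2, 3, 5, 6] / [4]
Final shape: (5, 1).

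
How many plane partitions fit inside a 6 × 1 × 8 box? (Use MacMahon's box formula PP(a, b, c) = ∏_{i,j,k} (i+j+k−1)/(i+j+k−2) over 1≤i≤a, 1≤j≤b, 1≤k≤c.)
PP(6, 1, 8) = 3003

Evaluate the triple product over i = 1..6, j = 1..1, k = 1..8. The factors are (2/1) · (3/2) · (4/3) · (5/4) · (6/5) · (7/6) · (8/7) · (9/8) · … (48 factors total). The numerators and denominators telescope so the product is an integer; carrying out the multiplication exactly gives PP(6, 1, 8) = 3003.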